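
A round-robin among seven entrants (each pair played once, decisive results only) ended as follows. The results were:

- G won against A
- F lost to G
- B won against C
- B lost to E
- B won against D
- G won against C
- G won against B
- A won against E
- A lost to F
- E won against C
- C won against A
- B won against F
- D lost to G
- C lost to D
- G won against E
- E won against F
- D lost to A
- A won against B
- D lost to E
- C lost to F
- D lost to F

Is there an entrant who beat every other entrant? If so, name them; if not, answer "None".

G

G has 6 wins out of 6 opponents — a perfect record.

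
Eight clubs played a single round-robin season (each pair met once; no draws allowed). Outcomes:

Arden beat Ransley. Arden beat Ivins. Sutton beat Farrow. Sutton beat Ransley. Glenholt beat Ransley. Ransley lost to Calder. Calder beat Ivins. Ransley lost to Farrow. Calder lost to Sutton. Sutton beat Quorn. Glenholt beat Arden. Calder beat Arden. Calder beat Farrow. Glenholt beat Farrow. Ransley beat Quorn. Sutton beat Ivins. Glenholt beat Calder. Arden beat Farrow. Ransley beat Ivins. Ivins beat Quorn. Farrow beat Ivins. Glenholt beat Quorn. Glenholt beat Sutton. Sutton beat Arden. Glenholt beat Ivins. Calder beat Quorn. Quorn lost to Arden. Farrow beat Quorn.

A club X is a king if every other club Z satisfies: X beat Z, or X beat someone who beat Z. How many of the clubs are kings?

1

Calder cannot reach Glenholt, Sutton in two steps.
Arden cannot reach Calder, Glenholt, Sutton in two steps.
Farrow cannot reach Calder, Arden, Glenholt, Sutton in two steps.
Quorn cannot reach Calder, Arden, Farrow, Glenholt, Ransley, Sutton, Ivins in two steps.
Glenholt reaches everyone (king).
Ransley cannot reach Calder, Arden, Farrow, Glenholt, Sutton in two steps.
Sutton cannot reach Glenholt in two steps.
Ivins cannot reach Calder, Arden, Farrow, Glenholt, Ransley, Sutton in two steps.
Kings: Glenholt — 1.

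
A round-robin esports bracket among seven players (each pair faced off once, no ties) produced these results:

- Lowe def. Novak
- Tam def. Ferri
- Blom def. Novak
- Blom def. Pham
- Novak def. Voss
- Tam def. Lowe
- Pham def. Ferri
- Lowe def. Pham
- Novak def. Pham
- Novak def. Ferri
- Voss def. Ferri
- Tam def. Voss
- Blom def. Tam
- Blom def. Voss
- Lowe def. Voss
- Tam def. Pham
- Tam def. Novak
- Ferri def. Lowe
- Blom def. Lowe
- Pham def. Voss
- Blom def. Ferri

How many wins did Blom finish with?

Blom's results: beat Ferri, Tam, Novak, Lowe, Voss, Pham; lost to no one.
That is 6 wins.

6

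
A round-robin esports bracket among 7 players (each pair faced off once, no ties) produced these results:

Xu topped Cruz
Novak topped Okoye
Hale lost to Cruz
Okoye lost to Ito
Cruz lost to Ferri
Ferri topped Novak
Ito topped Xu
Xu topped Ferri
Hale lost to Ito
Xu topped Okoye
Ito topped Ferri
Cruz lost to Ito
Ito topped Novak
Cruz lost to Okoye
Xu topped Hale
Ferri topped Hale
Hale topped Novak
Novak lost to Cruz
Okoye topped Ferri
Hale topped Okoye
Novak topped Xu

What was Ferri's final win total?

Ferri's results: beat Novak, Cruz, Hale; lost to Ito, Xu, Okoye.
That is 3 wins.

3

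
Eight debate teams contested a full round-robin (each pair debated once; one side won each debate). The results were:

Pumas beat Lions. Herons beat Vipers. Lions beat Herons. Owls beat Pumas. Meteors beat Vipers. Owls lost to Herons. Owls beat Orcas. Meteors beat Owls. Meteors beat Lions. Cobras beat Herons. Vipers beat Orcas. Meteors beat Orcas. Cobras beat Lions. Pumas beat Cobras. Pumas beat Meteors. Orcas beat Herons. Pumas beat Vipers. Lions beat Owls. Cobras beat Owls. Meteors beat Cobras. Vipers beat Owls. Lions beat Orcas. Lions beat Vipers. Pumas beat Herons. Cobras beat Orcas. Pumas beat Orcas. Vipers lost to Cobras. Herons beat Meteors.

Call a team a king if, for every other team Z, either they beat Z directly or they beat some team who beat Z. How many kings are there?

5

Herons reaches everyone (king).
Pumas reaches everyone (king).
Meteors reaches everyone (king).
Cobras reaches everyone (king).
Vipers cannot reach Meteors, Cobras, Lions in two steps.
Orcas cannot reach Pumas, Cobras, Lions in two steps.
Owls reaches everyone (king).
Lions cannot reach Cobras in two steps.
Kings: Herons, Pumas, Meteors, Cobras, Owls — 5.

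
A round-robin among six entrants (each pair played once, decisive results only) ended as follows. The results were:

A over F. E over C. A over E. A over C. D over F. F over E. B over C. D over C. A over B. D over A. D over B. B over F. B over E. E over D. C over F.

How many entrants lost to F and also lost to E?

F beat: E.
E beat: C, D.
No one was beaten by both.

0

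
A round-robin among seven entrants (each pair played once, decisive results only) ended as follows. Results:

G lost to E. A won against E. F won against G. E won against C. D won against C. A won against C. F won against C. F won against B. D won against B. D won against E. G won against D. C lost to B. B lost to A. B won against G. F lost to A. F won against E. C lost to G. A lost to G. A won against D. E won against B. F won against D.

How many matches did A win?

A's results: beat B, C, D, E, F; lost to G.
That is 5 wins.

5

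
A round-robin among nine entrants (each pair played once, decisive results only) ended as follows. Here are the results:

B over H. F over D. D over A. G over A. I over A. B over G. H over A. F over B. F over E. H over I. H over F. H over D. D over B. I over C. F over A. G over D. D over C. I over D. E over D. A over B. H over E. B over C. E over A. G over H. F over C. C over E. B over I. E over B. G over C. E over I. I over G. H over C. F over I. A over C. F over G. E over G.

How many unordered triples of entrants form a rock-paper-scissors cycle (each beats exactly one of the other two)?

Win totals: A 2, B 4, C 1, D 3, E 5, F 7, G 4, H 6, I 4.
An entrant with w wins dominates both others in C(w,2) triples; summing gives 1 + 6 + 0 + 3 + 10 + 21 + 6 + 15 + 6 = 68 transitive triples.
Total triples C(9,3) = 84, so cyclic triples = 84 − 68 = 16.

16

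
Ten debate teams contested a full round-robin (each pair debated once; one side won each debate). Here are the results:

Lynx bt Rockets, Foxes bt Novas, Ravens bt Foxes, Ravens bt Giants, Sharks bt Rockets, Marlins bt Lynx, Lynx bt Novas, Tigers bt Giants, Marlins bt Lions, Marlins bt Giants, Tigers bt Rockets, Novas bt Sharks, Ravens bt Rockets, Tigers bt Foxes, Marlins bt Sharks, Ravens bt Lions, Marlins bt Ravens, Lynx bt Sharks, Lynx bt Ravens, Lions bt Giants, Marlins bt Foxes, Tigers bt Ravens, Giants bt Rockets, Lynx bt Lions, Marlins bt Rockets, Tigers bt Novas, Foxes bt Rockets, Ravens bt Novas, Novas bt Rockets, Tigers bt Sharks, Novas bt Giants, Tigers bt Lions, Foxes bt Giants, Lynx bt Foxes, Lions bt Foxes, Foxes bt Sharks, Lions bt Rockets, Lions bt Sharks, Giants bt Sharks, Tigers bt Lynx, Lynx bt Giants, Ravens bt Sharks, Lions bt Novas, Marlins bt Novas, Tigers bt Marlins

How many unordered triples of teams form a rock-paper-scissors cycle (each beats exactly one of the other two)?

Win totals: Giants 2, Tigers 9, Foxes 4, Ravens 6, Novas 3, Sharks 1, Lions 5, Marlins 8, Rockets 0, Lynx 7.
A team with w wins dominates both others in C(w,2) triples; summing gives 1 + 36 + 6 + 15 + 3 + 0 + 10 + 28 + 0 + 21 = 120 transitive triples.
Total triples C(10,3) = 120, so cyclic triples = 120 − 120 = 0.

0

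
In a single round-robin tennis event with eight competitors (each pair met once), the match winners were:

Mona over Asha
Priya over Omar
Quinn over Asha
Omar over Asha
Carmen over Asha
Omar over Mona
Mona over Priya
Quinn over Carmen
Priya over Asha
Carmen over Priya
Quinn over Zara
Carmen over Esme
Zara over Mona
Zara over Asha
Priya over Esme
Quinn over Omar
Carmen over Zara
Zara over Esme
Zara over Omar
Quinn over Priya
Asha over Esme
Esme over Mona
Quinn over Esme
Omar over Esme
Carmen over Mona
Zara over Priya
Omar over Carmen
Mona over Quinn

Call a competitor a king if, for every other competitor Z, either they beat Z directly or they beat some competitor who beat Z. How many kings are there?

Priya cannot reach Quinn, Zara in two steps.
Omar reaches everyone (king).
Asha cannot reach Priya, Omar, Quinn, Zara, Carmen in two steps.
Mona reaches everyone (king).
Quinn reaches everyone (king).
Zara reaches everyone (king).
Esme cannot reach Omar, Zara, Carmen in two steps.
Carmen reaches everyone (king).
Kings: Omar, Mona, Quinn, Zara, Carmen — 5.

5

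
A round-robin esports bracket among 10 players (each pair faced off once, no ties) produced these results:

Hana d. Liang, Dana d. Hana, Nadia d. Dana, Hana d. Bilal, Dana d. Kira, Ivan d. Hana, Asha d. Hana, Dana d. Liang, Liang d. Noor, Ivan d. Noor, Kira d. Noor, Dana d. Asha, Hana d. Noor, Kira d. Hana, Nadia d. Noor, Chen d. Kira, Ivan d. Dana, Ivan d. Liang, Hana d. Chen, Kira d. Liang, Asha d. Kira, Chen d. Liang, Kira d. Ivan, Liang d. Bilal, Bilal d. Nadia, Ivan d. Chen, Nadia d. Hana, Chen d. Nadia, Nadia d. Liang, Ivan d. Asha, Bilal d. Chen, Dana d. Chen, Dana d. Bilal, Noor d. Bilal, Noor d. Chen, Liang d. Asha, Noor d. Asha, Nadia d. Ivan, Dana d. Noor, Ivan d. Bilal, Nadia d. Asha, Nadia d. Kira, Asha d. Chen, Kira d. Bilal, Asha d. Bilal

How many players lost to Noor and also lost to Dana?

Noor beat: Chen, Bilal, Asha.
Dana beat: Liang, Kira, Chen, Bilal, Hana, Noor, Asha.
Both beat: Chen, Bilal, Asha — 3.

3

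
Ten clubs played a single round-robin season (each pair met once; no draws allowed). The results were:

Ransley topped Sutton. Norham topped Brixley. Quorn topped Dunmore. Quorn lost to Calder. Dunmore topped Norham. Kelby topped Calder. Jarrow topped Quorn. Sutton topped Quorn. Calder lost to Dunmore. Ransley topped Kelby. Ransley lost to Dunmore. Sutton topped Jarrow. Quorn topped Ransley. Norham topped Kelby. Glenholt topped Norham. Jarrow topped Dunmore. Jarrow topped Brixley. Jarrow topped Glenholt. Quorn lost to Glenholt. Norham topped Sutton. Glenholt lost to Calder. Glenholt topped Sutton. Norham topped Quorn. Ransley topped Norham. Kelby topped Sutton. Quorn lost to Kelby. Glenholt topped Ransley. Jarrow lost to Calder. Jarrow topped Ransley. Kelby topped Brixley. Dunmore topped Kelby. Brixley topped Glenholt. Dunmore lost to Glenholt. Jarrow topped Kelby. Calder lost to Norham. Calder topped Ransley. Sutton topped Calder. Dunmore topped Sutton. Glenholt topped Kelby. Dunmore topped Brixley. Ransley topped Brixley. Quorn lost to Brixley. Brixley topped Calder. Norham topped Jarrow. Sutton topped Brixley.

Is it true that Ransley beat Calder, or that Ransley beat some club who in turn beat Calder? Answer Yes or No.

Ransley did not beat Calder directly.
Ransley beat Norham, Brixley, Sutton, Kelby. Of those, Norham beat Calder.

Yes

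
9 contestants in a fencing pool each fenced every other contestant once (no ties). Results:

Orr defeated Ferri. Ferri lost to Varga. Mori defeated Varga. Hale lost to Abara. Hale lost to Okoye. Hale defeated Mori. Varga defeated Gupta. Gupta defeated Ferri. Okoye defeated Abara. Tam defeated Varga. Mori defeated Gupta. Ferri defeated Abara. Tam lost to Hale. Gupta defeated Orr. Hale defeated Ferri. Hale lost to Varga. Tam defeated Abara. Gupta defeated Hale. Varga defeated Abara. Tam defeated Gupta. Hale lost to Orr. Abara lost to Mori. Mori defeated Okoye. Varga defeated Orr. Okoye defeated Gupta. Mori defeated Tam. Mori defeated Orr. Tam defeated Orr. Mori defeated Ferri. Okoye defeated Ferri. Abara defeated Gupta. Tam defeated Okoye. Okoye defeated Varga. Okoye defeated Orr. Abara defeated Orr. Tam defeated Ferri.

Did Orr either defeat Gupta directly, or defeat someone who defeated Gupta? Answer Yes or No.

Orr did not beat Gupta directly.
Orr beat Ferri, Hale, but each of them lost to Gupta. No two-step path.

No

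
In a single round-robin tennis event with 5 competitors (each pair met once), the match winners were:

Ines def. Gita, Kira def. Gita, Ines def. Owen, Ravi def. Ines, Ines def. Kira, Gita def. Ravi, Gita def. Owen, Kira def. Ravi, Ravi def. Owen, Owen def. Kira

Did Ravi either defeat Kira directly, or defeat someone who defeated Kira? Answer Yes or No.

Ravi did not beat Kira directly.
Ravi beat Ines, Owen. Of those, Ines beat Kira.

Yes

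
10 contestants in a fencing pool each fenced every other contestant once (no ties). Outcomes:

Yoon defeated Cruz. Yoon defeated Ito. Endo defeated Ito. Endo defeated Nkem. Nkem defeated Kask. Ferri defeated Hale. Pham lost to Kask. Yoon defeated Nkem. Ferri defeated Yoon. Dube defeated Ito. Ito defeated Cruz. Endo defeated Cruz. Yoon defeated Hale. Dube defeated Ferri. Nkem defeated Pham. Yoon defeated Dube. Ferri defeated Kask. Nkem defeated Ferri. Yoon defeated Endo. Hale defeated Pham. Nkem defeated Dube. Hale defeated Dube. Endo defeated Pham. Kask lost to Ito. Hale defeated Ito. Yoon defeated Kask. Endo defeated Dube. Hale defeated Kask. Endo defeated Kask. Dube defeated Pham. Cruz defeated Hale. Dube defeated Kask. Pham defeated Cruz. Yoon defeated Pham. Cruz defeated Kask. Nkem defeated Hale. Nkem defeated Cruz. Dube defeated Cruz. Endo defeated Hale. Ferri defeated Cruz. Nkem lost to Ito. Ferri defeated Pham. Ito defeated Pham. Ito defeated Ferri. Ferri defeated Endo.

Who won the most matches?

Yoon

Win totals: Kask 1, Ito 5, Nkem 6, Pham 1, Cruz 2, Hale 4, Yoon 8, Ferri 6, Dube 5, Endo 7.
Yoon leads with 8 wins (next highest: 7).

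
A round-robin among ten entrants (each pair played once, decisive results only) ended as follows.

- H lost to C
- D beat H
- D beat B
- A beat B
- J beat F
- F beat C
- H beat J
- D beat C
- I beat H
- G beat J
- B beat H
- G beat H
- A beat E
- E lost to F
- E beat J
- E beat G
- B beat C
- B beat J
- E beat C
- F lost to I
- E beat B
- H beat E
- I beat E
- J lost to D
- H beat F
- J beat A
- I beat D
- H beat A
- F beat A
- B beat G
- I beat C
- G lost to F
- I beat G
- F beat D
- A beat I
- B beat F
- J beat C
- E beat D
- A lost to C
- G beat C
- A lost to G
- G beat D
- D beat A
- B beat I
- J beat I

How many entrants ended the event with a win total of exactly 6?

Win totals: A 3, B 6, C 2, D 5, E 5, F 5, G 5, H 4, I 6, J 4.
Exactly 6: B, I — 2 entrants.

2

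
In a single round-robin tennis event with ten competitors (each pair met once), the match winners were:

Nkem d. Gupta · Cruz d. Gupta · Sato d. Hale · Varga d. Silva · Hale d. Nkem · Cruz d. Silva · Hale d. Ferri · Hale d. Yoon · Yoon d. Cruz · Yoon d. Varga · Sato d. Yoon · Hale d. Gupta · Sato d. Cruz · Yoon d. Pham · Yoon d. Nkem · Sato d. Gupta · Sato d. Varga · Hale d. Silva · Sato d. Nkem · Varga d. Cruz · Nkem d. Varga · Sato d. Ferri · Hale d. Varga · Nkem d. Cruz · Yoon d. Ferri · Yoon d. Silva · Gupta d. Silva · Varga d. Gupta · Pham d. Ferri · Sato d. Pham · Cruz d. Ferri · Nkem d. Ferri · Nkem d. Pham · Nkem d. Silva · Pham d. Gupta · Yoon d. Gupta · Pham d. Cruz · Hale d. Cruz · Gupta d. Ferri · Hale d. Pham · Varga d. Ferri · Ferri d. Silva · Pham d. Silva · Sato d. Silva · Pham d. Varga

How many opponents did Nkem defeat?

6

Nkem's results: beat Varga, Cruz, Gupta, Silva, Ferri, Pham; lost to Hale, Yoon, Sato.
That is 6 wins.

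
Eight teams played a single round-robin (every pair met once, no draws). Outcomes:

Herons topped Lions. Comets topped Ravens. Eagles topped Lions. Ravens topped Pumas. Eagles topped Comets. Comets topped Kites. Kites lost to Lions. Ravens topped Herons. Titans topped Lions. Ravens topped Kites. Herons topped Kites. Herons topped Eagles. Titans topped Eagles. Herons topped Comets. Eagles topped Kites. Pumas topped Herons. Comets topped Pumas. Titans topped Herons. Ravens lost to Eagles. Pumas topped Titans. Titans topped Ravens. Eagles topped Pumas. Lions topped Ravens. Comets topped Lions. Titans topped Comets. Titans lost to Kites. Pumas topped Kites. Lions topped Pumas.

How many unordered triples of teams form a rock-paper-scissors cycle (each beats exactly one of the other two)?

15

Win totals: Lions 3, Titans 5, Herons 4, Comets 4, Pumas 3, Kites 1, Eagles 5, Ravens 3.
A team with w wins dominates both others in C(w,2) triples; summing gives 3 + 10 + 6 + 6 + 3 + 0 + 10 + 3 = 41 transitive triples.
Total triples C(8,3) = 56, so cyclic triples = 56 − 41 = 15.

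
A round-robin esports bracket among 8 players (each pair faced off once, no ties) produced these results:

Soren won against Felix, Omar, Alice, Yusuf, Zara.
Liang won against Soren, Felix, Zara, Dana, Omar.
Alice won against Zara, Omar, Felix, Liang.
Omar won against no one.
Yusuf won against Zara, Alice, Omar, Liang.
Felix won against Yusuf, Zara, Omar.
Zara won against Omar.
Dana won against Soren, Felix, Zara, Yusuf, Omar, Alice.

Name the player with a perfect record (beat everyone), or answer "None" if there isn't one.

Highest win total is Dana with 6 (out of 7 possible).
Dana lost to Liang, so no player went undefeated.

None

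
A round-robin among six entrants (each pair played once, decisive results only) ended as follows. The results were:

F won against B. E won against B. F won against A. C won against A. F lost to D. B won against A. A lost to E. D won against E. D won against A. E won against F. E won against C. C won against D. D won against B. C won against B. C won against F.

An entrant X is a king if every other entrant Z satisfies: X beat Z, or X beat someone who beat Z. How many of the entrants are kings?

3

A cannot reach B, C, D, E, F in two steps.
B cannot reach C, D, E, F in two steps.
C reaches everyone (king).
D reaches everyone (king).
E reaches everyone (king).
F cannot reach C, D, E in two steps.
Kings: C, D, E — 3.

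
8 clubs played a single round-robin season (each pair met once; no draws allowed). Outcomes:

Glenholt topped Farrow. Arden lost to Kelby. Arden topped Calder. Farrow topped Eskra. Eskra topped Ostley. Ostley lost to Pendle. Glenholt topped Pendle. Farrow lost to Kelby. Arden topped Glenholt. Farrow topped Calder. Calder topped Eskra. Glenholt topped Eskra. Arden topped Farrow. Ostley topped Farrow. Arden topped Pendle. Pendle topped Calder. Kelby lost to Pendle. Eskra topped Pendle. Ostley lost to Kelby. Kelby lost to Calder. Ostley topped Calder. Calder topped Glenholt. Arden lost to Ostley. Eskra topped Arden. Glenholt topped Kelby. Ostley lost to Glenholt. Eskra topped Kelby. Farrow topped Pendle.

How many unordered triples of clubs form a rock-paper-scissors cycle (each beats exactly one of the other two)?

Win totals: Eskra 4, Calder 3, Arden 4, Glenholt 5, Ostley 3, Farrow 3, Kelby 3, Pendle 3.
A club with w wins dominates both others in C(w,2) triples; summing gives 6 + 3 + 6 + 10 + 3 + 3 + 3 + 3 = 37 transitive triples.
Total triples C(8,3) = 56, so cyclic triples = 56 − 37 = 19.

19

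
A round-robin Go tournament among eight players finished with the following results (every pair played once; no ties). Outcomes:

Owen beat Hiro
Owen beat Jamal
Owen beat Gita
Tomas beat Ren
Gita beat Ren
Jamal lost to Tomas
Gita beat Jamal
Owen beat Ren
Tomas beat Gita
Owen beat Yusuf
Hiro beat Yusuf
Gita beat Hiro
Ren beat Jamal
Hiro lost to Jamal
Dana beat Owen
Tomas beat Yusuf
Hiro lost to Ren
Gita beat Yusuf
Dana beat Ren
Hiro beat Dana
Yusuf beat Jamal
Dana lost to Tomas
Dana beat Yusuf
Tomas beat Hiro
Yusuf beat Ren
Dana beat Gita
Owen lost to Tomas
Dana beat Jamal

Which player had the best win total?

Tomas

Win totals: Yusuf 2, Jamal 1, Ren 2, Owen 5, Hiro 2, Tomas 7, Dana 5, Gita 4.
Tomas leads with 7 wins (next highest: 5).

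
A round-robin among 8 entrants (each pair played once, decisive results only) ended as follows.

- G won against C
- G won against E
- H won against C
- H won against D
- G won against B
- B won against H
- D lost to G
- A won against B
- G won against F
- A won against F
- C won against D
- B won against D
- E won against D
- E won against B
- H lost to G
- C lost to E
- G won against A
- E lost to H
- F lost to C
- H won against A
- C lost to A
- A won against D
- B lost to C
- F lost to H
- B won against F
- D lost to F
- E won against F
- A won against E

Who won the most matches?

G

Win totals: A 5, B 3, C 3, D 0, E 4, F 1, G 7, H 5.
G leads with 7 wins (next highest: 5).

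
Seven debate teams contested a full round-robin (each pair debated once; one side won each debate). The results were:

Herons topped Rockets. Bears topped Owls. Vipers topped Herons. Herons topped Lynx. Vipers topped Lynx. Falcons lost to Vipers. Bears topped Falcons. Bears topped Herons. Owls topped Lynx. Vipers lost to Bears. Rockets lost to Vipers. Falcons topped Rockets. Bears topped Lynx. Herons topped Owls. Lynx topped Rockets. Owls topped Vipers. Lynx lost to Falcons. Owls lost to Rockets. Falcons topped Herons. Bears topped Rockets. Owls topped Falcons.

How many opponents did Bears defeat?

6

Bears' results: beat Lynx, Rockets, Owls, Vipers, Falcons, Herons; lost to no one.
That is 6 wins.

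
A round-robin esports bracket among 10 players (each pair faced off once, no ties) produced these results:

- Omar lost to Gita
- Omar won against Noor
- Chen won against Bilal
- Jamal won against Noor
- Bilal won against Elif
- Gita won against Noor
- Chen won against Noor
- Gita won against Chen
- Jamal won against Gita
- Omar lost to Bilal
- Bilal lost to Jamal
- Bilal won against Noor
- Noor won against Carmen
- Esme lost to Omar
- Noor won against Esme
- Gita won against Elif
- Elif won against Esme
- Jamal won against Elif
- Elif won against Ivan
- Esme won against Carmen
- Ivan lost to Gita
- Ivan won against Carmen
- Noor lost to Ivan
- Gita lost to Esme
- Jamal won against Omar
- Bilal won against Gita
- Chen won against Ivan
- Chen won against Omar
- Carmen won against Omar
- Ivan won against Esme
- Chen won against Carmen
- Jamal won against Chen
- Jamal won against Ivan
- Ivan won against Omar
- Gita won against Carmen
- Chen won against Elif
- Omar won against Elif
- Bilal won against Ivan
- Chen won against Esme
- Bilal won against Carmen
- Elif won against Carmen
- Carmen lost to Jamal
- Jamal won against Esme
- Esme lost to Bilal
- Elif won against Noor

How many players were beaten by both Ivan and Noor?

Ivan beat: Esme, Noor, Carmen, Omar.
Noor beat: Esme, Carmen.
Both beat: Esme, Carmen — 2.

2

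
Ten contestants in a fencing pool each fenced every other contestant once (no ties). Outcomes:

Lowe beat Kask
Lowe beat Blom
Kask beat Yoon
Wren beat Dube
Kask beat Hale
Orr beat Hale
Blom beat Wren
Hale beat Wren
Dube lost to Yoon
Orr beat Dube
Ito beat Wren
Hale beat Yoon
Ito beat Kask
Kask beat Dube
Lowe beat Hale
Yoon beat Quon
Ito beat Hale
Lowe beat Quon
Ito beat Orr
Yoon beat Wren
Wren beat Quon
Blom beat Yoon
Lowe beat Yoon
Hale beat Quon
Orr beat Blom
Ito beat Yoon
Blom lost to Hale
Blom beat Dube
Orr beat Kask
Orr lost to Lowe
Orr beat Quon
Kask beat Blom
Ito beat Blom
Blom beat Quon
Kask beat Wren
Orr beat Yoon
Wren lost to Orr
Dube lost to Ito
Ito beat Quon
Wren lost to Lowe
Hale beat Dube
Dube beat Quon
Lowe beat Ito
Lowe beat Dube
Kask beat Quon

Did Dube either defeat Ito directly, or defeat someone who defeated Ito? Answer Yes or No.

Dube did not beat Ito directly.
Dube beat Quon, but each of them lost to Ito. No two-step path.

No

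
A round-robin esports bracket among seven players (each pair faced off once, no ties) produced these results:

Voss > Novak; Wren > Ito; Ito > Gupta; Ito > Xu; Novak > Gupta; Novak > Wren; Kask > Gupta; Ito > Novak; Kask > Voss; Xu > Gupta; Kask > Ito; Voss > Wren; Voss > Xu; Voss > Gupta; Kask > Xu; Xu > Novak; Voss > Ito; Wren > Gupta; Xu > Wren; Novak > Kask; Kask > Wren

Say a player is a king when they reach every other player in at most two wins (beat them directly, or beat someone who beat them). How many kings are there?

3

Novak reaches everyone (king).
Kask reaches everyone (king).
Wren cannot reach Kask, Voss in two steps.
Ito cannot reach Voss in two steps.
Voss reaches everyone (king).
Xu cannot reach Voss in two steps.
Gupta cannot reach Novak, Kask, Wren, Ito, Voss, Xu in two steps.
Kings: Novak, Kask, Voss — 3.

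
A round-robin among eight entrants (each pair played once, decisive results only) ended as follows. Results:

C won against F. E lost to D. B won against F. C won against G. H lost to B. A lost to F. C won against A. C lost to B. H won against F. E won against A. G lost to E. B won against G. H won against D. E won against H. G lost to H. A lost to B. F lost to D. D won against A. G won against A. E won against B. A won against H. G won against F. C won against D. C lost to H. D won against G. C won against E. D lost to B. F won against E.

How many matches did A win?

1

A's results: beat H; lost to B, C, D, E, F, G.
That is 1 win.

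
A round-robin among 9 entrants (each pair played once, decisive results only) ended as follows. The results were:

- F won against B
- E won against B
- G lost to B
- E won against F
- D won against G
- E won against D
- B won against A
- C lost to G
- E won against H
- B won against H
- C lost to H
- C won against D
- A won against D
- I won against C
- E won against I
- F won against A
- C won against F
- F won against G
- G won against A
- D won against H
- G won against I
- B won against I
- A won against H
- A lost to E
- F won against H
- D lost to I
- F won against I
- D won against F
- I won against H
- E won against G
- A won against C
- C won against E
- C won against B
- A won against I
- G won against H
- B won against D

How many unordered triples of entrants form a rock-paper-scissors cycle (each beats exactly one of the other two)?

19

Win totals: A 4, B 5, C 4, D 3, E 7, F 5, G 4, H 1, I 3.
An entrant with w wins dominates both others in C(w,2) triples; summing gives 6 + 10 + 6 + 3 + 21 + 10 + 6 + 0 + 3 = 65 transitive triples.
Total triples C(9,3) = 84, so cyclic triples = 84 − 65 = 19.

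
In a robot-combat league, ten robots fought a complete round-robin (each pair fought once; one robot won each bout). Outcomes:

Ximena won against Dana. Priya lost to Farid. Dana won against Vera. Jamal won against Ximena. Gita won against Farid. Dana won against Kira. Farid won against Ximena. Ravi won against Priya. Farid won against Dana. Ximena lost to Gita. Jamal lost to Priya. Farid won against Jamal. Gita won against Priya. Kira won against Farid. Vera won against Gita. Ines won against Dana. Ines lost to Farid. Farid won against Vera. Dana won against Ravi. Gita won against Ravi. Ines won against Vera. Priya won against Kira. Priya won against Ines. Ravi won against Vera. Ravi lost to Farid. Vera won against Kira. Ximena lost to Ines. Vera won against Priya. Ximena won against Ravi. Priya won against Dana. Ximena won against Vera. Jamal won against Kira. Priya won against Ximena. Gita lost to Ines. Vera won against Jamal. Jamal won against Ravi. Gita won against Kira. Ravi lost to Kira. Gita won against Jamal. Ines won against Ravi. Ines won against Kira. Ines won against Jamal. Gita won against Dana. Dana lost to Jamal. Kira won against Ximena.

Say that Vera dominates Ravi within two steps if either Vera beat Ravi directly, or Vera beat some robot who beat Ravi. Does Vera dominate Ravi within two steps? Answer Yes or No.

Yes

Vera did not beat Ravi directly.
Vera beat Gita, Kira, Priya, Jamal. Of those, Gita beat Ravi.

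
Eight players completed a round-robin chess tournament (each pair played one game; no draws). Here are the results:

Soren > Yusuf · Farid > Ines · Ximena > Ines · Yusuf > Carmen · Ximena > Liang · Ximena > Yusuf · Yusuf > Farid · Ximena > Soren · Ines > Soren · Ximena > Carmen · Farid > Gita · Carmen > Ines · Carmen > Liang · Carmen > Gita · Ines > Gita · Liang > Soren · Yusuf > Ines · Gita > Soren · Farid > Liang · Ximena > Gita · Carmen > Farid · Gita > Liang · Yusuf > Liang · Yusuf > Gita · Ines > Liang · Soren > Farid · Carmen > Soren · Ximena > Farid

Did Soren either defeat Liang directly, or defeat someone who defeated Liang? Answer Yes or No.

Soren did not beat Liang directly.
Soren beat Yusuf, Farid. Of those, Yusuf beat Liang.

Yes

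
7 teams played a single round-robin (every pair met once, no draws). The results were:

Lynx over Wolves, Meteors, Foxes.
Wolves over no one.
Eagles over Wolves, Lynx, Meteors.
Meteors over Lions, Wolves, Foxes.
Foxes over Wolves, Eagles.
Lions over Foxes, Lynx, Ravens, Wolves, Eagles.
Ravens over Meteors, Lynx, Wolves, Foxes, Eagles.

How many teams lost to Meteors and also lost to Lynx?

2

Meteors beat: Lions, Foxes, Wolves.
Lynx beat: Foxes, Wolves, Meteors.
Both beat: Foxes, Wolves — 2.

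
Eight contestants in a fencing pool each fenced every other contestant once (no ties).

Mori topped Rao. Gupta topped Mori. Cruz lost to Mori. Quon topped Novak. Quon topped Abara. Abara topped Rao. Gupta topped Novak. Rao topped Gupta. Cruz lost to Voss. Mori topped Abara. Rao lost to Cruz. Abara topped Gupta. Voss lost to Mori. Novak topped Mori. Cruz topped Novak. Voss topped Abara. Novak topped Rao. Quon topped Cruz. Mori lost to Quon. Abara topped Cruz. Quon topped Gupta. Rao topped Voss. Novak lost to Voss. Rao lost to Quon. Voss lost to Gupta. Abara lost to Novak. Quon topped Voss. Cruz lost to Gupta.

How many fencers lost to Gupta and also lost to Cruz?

Gupta beat: Cruz, Novak, Mori, Voss.
Cruz beat: Rao, Novak.
Both beat: Novak — 1.

1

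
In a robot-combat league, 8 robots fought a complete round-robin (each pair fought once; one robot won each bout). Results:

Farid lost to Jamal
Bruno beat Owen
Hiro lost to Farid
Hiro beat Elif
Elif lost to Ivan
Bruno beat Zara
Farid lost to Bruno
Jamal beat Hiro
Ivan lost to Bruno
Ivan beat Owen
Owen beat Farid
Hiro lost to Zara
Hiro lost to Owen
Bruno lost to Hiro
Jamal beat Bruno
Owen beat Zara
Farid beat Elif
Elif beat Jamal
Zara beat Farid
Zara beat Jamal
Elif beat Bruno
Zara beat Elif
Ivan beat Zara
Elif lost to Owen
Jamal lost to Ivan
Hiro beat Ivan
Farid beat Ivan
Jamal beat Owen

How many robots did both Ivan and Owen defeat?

2

Ivan beat: Jamal, Owen, Zara, Elif.
Owen beat: Farid, Hiro, Zara, Elif.
Both beat: Zara, Elif — 2.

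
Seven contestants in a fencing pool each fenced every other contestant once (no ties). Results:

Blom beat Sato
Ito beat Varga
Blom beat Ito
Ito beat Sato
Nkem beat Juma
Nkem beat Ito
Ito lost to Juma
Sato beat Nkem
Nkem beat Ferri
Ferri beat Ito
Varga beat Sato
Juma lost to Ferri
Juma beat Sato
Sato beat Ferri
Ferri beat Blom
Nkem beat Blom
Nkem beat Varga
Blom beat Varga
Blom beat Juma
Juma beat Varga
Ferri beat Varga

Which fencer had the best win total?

Win totals: Ito 2, Sato 2, Blom 4, Ferri 4, Varga 1, Juma 3, Nkem 5.
Nkem leads with 5 wins (next highest: 4).

Nkem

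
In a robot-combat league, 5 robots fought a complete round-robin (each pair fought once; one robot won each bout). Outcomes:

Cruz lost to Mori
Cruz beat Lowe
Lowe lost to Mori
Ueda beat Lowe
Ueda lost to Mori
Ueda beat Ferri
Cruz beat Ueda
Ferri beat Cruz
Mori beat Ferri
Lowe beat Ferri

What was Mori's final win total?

Mori's results: beat Ferri, Lowe, Ueda, Cruz; lost to no one.
That is 4 wins.

4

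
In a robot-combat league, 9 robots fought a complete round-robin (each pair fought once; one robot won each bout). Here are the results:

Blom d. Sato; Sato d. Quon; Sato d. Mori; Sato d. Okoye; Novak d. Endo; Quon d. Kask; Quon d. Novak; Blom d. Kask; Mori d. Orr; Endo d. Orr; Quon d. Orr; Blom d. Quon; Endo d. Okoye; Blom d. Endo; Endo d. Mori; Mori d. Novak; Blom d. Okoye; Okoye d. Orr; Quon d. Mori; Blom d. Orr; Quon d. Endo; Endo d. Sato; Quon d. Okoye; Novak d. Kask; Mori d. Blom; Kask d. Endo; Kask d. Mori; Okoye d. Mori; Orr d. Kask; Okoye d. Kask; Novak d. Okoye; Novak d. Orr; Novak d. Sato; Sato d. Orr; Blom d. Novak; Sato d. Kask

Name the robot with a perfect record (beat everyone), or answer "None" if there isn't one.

Highest win total is Blom with 7 (out of 8 possible).
Blom lost to Mori, so no robot went undefeated.

None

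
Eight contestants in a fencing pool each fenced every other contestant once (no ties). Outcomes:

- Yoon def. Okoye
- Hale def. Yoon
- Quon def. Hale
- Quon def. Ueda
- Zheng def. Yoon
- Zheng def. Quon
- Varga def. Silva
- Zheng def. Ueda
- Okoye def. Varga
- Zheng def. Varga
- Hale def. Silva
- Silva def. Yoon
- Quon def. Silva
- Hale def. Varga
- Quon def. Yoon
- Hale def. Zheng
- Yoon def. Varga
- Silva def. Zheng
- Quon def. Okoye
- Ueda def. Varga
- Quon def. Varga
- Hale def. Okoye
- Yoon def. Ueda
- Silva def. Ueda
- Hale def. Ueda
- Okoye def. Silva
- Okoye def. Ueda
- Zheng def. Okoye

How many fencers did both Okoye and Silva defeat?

1

Okoye beat: Varga, Silva, Ueda.
Silva beat: Yoon, Zheng, Ueda.
Both beat: Ueda — 1.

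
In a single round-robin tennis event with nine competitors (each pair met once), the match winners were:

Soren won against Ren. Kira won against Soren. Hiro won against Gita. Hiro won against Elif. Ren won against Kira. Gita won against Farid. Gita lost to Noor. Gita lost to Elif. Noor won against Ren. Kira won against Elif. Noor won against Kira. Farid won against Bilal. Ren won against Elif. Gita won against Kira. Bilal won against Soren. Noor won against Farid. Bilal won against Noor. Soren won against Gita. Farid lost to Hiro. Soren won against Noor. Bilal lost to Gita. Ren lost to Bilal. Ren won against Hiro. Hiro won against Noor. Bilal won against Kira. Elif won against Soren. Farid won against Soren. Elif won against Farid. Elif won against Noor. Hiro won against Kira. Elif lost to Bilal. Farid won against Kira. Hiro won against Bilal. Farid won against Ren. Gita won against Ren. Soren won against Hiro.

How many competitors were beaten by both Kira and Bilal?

Kira beat: Elif, Soren.
Bilal beat: Kira, Noor, Ren, Elif, Soren.
Both beat: Elif, Soren — 2.

2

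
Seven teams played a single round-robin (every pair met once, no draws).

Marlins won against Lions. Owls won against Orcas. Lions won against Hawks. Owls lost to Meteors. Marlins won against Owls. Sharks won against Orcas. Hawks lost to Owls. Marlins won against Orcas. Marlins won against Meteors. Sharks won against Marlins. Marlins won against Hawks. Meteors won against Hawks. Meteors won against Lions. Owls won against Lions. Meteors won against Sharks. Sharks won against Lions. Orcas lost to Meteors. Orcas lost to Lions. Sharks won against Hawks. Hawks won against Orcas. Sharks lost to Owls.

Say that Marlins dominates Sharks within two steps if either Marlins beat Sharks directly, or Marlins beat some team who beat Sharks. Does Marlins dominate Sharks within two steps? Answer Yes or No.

Marlins did not beat Sharks directly.
Marlins beat Meteors, Hawks, Lions, Owls, Orcas. Of those, Meteors beat Sharks.

Yes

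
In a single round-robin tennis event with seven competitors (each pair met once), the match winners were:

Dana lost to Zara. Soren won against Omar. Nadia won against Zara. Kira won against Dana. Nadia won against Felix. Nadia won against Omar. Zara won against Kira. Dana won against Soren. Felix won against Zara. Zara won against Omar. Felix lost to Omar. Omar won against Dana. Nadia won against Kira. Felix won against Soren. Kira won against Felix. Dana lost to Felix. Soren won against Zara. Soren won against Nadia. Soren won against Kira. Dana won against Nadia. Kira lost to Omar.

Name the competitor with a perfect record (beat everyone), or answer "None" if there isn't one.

None

Highest win total is Soren with 4 (out of 6 possible).
Soren lost to Dana, Felix, so no competitor went undefeated.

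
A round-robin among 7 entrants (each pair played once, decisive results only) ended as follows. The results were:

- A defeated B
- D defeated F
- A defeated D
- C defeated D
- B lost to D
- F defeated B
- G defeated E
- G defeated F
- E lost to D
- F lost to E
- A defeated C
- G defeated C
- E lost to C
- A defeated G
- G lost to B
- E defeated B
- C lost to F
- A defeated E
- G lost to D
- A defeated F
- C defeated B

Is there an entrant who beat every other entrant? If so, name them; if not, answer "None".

A has 6 wins out of 6 opponents — a perfect record.

A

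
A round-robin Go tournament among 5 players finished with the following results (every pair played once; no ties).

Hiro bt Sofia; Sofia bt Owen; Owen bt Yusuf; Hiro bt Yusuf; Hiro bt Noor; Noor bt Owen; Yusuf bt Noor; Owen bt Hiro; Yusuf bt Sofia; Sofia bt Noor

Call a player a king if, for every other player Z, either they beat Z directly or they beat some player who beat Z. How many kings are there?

3

Sofia reaches everyone (king).
Hiro reaches everyone (king).
Noor cannot reach Sofia in two steps.
Owen reaches everyone (king).
Yusuf cannot reach Hiro in two steps.
Kings: Sofia, Hiro, Owen — 3.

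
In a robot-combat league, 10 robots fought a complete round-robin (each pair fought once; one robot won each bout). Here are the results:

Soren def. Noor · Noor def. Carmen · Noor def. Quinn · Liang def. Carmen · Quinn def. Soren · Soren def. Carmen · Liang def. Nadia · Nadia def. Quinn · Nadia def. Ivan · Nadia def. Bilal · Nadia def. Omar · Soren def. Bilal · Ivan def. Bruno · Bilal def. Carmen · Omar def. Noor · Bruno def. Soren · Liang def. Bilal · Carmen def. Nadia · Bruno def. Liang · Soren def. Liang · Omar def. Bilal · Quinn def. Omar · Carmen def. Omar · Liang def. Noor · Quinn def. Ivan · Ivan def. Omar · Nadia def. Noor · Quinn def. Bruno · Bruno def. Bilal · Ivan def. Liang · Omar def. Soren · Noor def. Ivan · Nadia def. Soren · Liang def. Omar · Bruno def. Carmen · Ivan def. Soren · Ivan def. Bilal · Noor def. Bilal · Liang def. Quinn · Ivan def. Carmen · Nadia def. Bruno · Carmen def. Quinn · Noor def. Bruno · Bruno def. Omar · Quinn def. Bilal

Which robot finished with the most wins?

Nadia

Win totals: Bruno 5, Quinn 5, Bilal 1, Nadia 7, Ivan 6, Omar 3, Liang 6, Noor 5, Soren 4, Carmen 3.
Nadia leads with 7 wins (next highest: 6).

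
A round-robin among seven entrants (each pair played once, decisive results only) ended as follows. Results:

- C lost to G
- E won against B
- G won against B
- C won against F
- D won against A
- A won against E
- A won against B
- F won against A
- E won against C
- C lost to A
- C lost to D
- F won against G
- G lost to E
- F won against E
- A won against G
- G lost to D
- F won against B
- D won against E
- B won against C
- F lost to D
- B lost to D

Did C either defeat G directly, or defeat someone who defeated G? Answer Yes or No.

C did not beat G directly.
C beat F. Of those, F beat G.

Yes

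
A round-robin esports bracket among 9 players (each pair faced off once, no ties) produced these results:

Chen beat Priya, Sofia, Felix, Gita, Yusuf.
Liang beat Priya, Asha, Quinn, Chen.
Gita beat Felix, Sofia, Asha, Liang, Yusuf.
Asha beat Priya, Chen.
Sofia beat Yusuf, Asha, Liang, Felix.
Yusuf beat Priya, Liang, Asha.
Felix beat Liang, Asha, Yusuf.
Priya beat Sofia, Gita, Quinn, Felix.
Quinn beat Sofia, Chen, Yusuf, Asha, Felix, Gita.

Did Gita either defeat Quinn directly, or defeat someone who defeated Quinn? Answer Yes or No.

Yes

Gita did not beat Quinn directly.
Gita beat Sofia, Yusuf, Liang, Asha, Felix. Of those, Liang beat Quinn.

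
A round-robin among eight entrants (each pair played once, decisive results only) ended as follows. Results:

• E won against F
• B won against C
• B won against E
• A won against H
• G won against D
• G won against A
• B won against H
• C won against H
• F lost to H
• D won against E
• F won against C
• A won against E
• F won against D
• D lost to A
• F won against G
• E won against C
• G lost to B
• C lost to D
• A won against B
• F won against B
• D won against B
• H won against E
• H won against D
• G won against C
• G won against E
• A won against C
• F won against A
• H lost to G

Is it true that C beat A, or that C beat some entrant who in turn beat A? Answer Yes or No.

C did not beat A directly.
C beat H, but each of them lost to A. No two-step path.

No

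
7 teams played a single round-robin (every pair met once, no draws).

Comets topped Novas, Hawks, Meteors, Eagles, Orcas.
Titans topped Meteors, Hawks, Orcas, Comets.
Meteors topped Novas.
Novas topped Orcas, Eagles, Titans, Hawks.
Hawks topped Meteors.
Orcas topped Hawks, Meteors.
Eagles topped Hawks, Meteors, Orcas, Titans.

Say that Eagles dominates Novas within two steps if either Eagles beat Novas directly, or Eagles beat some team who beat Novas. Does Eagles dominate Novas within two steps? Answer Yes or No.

Eagles did not beat Novas directly.
Eagles beat Hawks, Orcas, Titans, Meteors. Of those, Meteors beat Novas.

Yes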